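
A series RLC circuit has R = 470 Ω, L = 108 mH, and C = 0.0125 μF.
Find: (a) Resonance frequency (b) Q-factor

Step 1 — Resonance condition Im(Z)=0 gives ω₀ = 1/√(LC).
Step 2 — ω₀ = 1/√(0.108·1.25e-08) = 2.722e+04 rad/s.
Step 3 — f₀ = ω₀/(2π) = 4332 Hz.
Step 4 — Series Q: Q = ω₀L/R = 2.722e+04·0.108/470 = 6.254.

(a) f₀ = 4332 Hz  (b) Q = 6.254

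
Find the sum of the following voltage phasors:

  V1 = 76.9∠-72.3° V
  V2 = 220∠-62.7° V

Step 1 — Convert each phasor to rectangular form:
  V1 = 76.9·(cos(-72.3°) + j·sin(-72.3°)) = 23.38 - j73.26 V
  V2 = 220·(cos(-62.7°) + j·sin(-62.7°)) = 100.9 - j195.5 V
Step 2 — Sum components: V_total = 124.3 - j268.8 V.
Step 3 — Convert to polar: |V_total| = 296.1 V, ∠V_total = -65.2°.

V_total = 296.1∠-65.2° V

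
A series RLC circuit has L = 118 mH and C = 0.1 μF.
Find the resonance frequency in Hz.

Step 1 — Resonance condition Im(Z)=0 gives ω₀ = 1/√(LC).
Step 2 — ω₀ = 1/√(0.118·1e-07) = 9206 rad/s.
Step 3 — f₀ = ω₀/(2π) = 1465 Hz.

f₀ = 1465 Hz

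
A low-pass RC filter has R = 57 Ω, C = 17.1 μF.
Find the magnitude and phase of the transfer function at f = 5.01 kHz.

Step 1 — Angular frequency: ω = 2π·5010 = 3.148e+04 rad/s.
Step 2 — Transfer function: H(jω) = 1/(1 + jωRC).
Step 3 — Denominator: 1 + jωRC = 1 + j·3.148e+04·57·1.71e-05 = 1 + j30.68.
Step 4 — H = 0.001061 - j0.03256.
Step 5 — Magnitude: |H| = 0.03257 (-29.7 dB); phase: φ = -88.1°.

|H| = 0.03257 (-29.7 dB), φ = -88.1°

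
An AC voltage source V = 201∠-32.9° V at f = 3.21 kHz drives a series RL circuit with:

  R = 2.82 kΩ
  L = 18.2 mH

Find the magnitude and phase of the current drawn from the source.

Step 1 — Angular frequency: ω = 2π·f = 2π·3210 = 2.017e+04 rad/s.
Step 2 — Component impedances:
  R: Z = R = 2820 Ω
  L: Z = jωL = j·2.017e+04·0.0182 = 0 + j367.1 Ω
Step 3 — Series combination: Z_total = R + L = 2820 + j367.1 Ω = 2844∠7.4° Ω.
Step 4 — Source phasor: V = 201∠-32.9° V = 168.8 - j109.2 V.
Step 5 — Ohm's law: I = V / Z_total = (168.8 - j109.2) / (2820 + j367.1) = 0.05389 - j0.04573 A.
Step 6 — Convert to polar: |I| = 0.07068 A, ∠I = -40.3°.

I = 0.07068∠-40.3° A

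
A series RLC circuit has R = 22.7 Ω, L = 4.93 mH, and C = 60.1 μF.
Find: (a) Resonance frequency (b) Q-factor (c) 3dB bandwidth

Step 1 — Resonance condition Im(Z)=0 gives ω₀ = 1/√(LC).
Step 2 — ω₀ = 1/√(0.00493·6.01e-05) = 1837 rad/s.
Step 3 — f₀ = ω₀/(2π) = 292.4 Hz.
Step 4 — Series Q: Q = ω₀L/R = 1837·0.00493/22.7 = 0.399.
Step 5 — 3dB bandwidth: Δω = ω₀/Q = 4604 rad/s; BW = Δω/(2π) = 732.8 Hz.

(a) f₀ = 292.4 Hz  (b) Q = 0.399  (c) BW = 732.8 Hz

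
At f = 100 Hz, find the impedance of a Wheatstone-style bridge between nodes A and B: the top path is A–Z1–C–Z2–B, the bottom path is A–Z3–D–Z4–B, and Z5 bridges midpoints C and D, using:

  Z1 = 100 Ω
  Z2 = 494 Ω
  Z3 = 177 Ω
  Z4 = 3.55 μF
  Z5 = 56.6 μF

Step 1 — Angular frequency: ω = 2π·f = 2π·100 = 628.3 rad/s.
Step 2 — Component impedances:
  Z1: Z = R = 100 Ω
  Z2: Z = R = 494 Ω
  Z3: Z = R = 177 Ω
  Z4: Z = 1/(jωC) = -j/(ω·C) = 0 - j448.3 Ω
  Z5: Z = 1/(jωC) = -j/(ω·C) = 0 - j28.12 Ω
Step 3 — Bridge requires nodal analysis (the Z5 bridge couples midpoints C and D, so the two paths cannot be reduced to a simple series/parallel combination). Setting node B to ground and injecting 1 A at node A, the 3-node admittance system at A, C, D solves to V_A = Z_AB = 291.3 - j239.5 Ω = 377.1∠-39.4° Ω.

Z = 291.3 - j239.5 Ω = 377.1∠-39.4° Ω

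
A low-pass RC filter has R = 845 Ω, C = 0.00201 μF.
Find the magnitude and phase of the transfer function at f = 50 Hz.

Step 1 — Angular frequency: ω = 2π·50 = 314.2 rad/s.
Step 2 — Transfer function: H(jω) = 1/(1 + jωRC).
Step 3 — Denominator: 1 + jωRC = 1 + j·314.2·845·2.01e-09 = 1 + j0.0005336.
Step 4 — H = 1 - j0.0005336.
Step 5 — Magnitude: |H| = 1 (-0.0 dB); phase: φ = -0.0°.

|H| = 1 (-0.0 dB), φ = -0.0°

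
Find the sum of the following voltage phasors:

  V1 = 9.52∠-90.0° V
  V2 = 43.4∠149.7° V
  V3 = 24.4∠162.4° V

Step 1 — Convert each phasor to rectangular form:
  V1 = 9.52·(cos(-90.0°) + j·sin(-90.0°)) = 0 - j9.52 V
  V2 = 43.4·(cos(149.7°) + j·sin(149.7°)) = -37.47 + j21.9 V
  V3 = 24.4·(cos(162.4°) + j·sin(162.4°)) = -23.26 + j7.378 V
Step 2 — Sum components: V_total = -60.73 + j19.75 V.
Step 3 — Convert to polar: |V_total| = 63.86 V, ∠V_total = 162.0°.

V_total = 63.86∠162.0° V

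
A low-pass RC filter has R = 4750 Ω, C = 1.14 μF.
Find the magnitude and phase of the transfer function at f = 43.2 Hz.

Step 1 — Angular frequency: ω = 2π·43.2 = 271.4 rad/s.
Step 2 — Transfer function: H(jω) = 1/(1 + jωRC).
Step 3 — Denominator: 1 + jωRC = 1 + j·271.4·4750·1.14e-06 = 1 + j1.47.
Step 4 — H = 0.3164 - j0.4651.
Step 5 — Magnitude: |H| = 0.5625 (-5.0 dB); phase: φ = -55.8°.

|H| = 0.5625 (-5.0 dB), φ = -55.8°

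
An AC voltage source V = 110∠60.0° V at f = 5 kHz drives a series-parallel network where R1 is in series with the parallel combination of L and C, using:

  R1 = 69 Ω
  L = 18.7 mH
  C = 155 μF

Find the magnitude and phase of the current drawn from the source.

Step 1 — Angular frequency: ω = 2π·f = 2π·5000 = 3.142e+04 rad/s.
Step 2 — Component impedances:
  R1: Z = R = 69 Ω
  L: Z = jωL = j·3.142e+04·0.0187 = 0 + j587.5 Ω
  C: Z = 1/(jωC) = -j/(ω·C) = 0 - j0.2054 Ω
Step 3 — Parallel branch: L || C = 1/(1/L + 1/C) = 0 - j0.2054 Ω.
Step 4 — Series with R1: Z_total = R1 + (L || C) = 69 - j0.2054 Ω = 69∠-0.2° Ω.
Step 5 — Source phasor: V = 110∠60.0° V = 55 + j95.26 V.
Step 6 — Ohm's law: I = V / Z_total = (55 + j95.26) / (69 - j0.2054) = 0.793 + j1.383 A.
Step 7 — Convert to polar: |I| = 1.594 A, ∠I = 60.2°.

I = 1.594∠60.2° A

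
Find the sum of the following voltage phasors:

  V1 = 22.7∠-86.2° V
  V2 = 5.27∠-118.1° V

Step 1 — Convert each phasor to rectangular form:
  V1 = 22.7·(cos(-86.2°) + j·sin(-86.2°)) = 1.504 - j22.65 V
  V2 = 5.27·(cos(-118.1°) + j·sin(-118.1°)) = -2.482 - j4.649 V
Step 2 — Sum components: V_total = -0.9778 - j27.3 V.
Step 3 — Convert to polar: |V_total| = 27.32 V, ∠V_total = -92.1°.

V_total = 27.32∠-92.1° V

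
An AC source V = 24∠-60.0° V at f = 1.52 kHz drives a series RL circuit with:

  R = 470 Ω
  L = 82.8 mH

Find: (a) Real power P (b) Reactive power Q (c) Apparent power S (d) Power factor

Step 1 — Angular frequency: ω = 2π·f = 2π·1520 = 9550 rad/s.
Step 2 — Component impedances:
  R: Z = R = 470 Ω
  L: Z = jωL = j·9550·0.0828 = 0 + j790.8 Ω
Step 3 — Series combination: Z_total = R + L = 470 + j790.8 Ω = 919.9∠59.3° Ω.
Step 4 — Source phasor: V = 24∠-60.0° V = 12 - j20.78 V.
Step 5 — Current: I = V / Z = -0.01276 - j0.02276 A = 0.02609∠-119.3° A.
Step 6 — Complex power: S = V·I* = 0.3199 + j0.5383 VA.
Step 7 — Real power: P = Re(S) = 0.3199 W.
Step 8 — Reactive power: Q = Im(S) = 0.5383 VAR.
Step 9 — Apparent power: |S| = 0.6262 VA.
Step 10 — Power factor: PF = P/|S| = 0.5109 (lagging).

(a) P = 0.3199 W  (b) Q = 0.5383 VAR  (c) S = 0.6262 VA  (d) PF = 0.5109 (lagging)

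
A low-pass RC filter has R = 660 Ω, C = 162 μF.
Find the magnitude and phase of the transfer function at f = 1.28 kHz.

Step 1 — Angular frequency: ω = 2π·1280 = 8042 rad/s.
Step 2 — Transfer function: H(jω) = 1/(1 + jωRC).
Step 3 — Denominator: 1 + jωRC = 1 + j·8042·660·0.000162 = 1 + j859.9.
Step 4 — H = 1.352e-06 - j0.001163.
Step 5 — Magnitude: |H| = 0.001163 (-58.7 dB); phase: φ = -89.9°.

|H| = 0.001163 (-58.7 dB), φ = -89.9°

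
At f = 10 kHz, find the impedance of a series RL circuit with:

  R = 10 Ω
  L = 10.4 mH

Step 1 — Angular frequency: ω = 2π·f = 2π·1e+04 = 6.283e+04 rad/s.
Step 2 — Component impedances:
  R: Z = R = 10 Ω
  L: Z = jωL = j·6.283e+04·0.0104 = 0 + j653.5 Ω
Step 3 — Series combination: Z_total = R + L = 10 + j653.5 Ω = 653.5∠89.1° Ω.

Z = 10 + j653.5 Ω = 653.5∠89.1° Ω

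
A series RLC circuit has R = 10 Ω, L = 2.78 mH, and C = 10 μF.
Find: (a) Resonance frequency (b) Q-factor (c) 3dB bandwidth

Step 1 — Resonance: ω₀ = 1/√(LC) = 1/√(0.00278·1e-05) = 5998 rad/s.
Step 2 — f₀ = ω₀/(2π) = 954.5 Hz.
Step 3 — Series Q: Q = ω₀L/R = 5998·0.00278/10 = 1.667.
Step 4 — Bandwidth: Δω = ω₀/Q = 3597 rad/s; BW = Δω/(2π) = 572.5 Hz.

(a) f₀ = 954.5 Hz  (b) Q = 1.667  (c) BW = 572.5 Hz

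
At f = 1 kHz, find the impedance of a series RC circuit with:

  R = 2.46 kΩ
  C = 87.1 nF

Step 1 — Angular frequency: ω = 2π·f = 2π·1000 = 6283 rad/s.
Step 2 — Component impedances:
  R: Z = R = 2460 Ω
  C: Z = 1/(jωC) = -j/(ω·C) = 0 - j1827 Ω
Step 3 — Series combination: Z_total = R + C = 2460 - j1827 Ω = 3064∠-36.6° Ω.

Z = 2460 - j1827 Ω = 3064∠-36.6° Ω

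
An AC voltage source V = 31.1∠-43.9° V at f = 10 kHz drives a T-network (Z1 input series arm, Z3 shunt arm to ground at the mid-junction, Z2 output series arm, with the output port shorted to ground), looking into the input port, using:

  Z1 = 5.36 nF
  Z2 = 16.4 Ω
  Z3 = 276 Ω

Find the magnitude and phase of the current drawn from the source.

Step 1 — Angular frequency: ω = 2π·f = 2π·1e+04 = 6.283e+04 rad/s.
Step 2 — Component impedances:
  Z1: Z = 1/(jωC) = -j/(ω·C) = 0 - j2969 Ω
  Z2: Z = R = 16.4 Ω
  Z3: Z = R = 276 Ω
Step 3 — With the output port shorted to ground, the output series arm Z2 runs from the junction to ground; the shunt arm Z3 also runs from the junction to ground. They appear in parallel: Z3 || Z2 = 15.48 Ω.
Step 4 — Series with input arm Z1: Z_in = Z1 + (Z3 || Z2) = 15.48 - j2969 Ω = 2969∠-89.7° Ω.
Step 5 — Source phasor: V = 31.1∠-43.9° V = 22.41 - j21.56 V.
Step 6 — Ohm's law: I = V / Z_total = (22.41 - j21.56) / (15.48 - j2969) = 0.007302 + j0.007509 A.
Step 7 — Convert to polar: |I| = 0.01047 A, ∠I = 45.8°.

I = 0.01047∠45.8° A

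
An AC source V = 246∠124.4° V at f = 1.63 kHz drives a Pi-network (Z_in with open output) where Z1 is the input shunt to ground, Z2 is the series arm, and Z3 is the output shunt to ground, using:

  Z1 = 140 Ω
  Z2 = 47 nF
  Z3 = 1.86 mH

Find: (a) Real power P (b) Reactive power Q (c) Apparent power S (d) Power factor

Step 1 — Angular frequency: ω = 2π·f = 2π·1630 = 1.024e+04 rad/s.
Step 2 — Component impedances:
  Z1: Z = R = 140 Ω
  Z2: Z = 1/(jωC) = -j/(ω·C) = 0 - j2077 Ω
  Z3: Z = jωL = j·1.024e+04·0.00186 = 0 + j19.05 Ω
Step 3 — With open output, the series arm Z2 and the output shunt Z3 appear in series to ground: Z2 + Z3 = 0 - j2058 Ω.
Step 4 — Parallel with input shunt Z1: Z_in = Z1 || (Z2 + Z3) = 139.4 - j9.478 Ω = 139.7∠-3.9° Ω.
Step 5 — Source phasor: V = 246∠124.4° V = -139 + j203 V.
Step 6 — Current: I = V / Z = -1.091 + j1.382 A = 1.761∠128.3° A.
Step 7 — Complex power: S = V·I* = 432.3 - j29.4 VA.
Step 8 — Real power: P = Re(S) = 432.3 W.
Step 9 — Reactive power: Q = Im(S) = -29.4 VAR.
Step 10 — Apparent power: |S| = 433.3 VA.
Step 11 — Power factor: PF = P/|S| = 0.9977 (leading).

(a) P = 432.3 W  (b) Q = -29.4 VAR  (c) S = 433.3 VA  (d) PF = 0.9977 (leading)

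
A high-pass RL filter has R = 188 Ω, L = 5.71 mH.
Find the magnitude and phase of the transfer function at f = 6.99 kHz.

Step 1 — Angular frequency: ω = 2π·6990 = 4.392e+04 rad/s.
Step 2 — Transfer function: H(jω) = jωL/(R + jωL).
Step 3 — Numerator jωL = j·250.8; denominator R + jωL = 188 + j250.8.
Step 4 — H = 0.6402 + j0.4799.
Step 5 — Magnitude: |H| = 0.8001 (-1.9 dB); phase: φ = 36.9°.

|H| = 0.8001 (-1.9 dB), φ = 36.9°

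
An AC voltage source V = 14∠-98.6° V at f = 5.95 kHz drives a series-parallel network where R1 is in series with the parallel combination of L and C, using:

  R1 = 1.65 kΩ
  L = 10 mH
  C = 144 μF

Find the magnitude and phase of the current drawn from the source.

Step 1 — Angular frequency: ω = 2π·f = 2π·5950 = 3.738e+04 rad/s.
Step 2 — Component impedances:
  R1: Z = R = 1650 Ω
  L: Z = jωL = j·3.738e+04·0.01 = 0 + j373.8 Ω
  C: Z = 1/(jωC) = -j/(ω·C) = 0 - j0.1858 Ω
Step 3 — Parallel branch: L || C = 1/(1/L + 1/C) = 0 - j0.1858 Ω.
Step 4 — Series with R1: Z_total = R1 + (L || C) = 1650 - j0.1858 Ω = 1650∠-0.0° Ω.
Step 5 — Source phasor: V = 14∠-98.6° V = -2.093 - j13.84 V.
Step 6 — Ohm's law: I = V / Z_total = (-2.093 - j13.84) / (1650 - j0.1858) = -0.001268 - j0.00839 A.
Step 7 — Convert to polar: |I| = 0.008485 A, ∠I = -98.6°.

I = 0.008485∠-98.6° A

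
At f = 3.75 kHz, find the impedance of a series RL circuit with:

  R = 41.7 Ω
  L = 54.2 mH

Step 1 — Angular frequency: ω = 2π·f = 2π·3750 = 2.356e+04 rad/s.
Step 2 — Component impedances:
  R: Z = R = 41.7 Ω
  L: Z = jωL = j·2.356e+04·0.0542 = 0 + j1277 Ω
Step 3 — Series combination: Z_total = R + L = 41.7 + j1277 Ω = 1278∠88.1° Ω.

Z = 41.7 + j1277 Ω = 1278∠88.1° Ω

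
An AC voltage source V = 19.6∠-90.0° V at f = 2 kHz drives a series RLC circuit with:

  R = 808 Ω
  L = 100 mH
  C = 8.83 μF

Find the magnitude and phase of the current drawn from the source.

Step 1 — Angular frequency: ω = 2π·f = 2π·2000 = 1.257e+04 rad/s.
Step 2 — Component impedances:
  R: Z = R = 808 Ω
  L: Z = jωL = j·1.257e+04·0.1 = 0 + j1257 Ω
  C: Z = 1/(jωC) = -j/(ω·C) = 0 - j9.012 Ω
Step 3 — Series combination: Z_total = R + L + C = 808 + j1248 Ω = 1486∠57.1° Ω.
Step 4 — Source phasor: V = 19.6∠-90.0° V = 0 - j19.6 V.
Step 5 — Ohm's law: I = V / Z_total = (0 - j19.6) / (808 + j1248) = -0.01107 - j0.007168 A.
Step 6 — Convert to polar: |I| = 0.01319 A, ∠I = -147.1°.

I = 0.01319∠-147.1° A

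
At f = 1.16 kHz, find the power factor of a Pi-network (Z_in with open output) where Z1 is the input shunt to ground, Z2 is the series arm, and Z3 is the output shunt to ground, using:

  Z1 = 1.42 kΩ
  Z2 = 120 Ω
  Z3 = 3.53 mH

Step 1 — Angular frequency: ω = 2π·f = 2π·1160 = 7288 rad/s.
Step 2 — Component impedances:
  Z1: Z = R = 1420 Ω
  Z2: Z = R = 120 Ω
  Z3: Z = jωL = j·7288·0.00353 = 0 + j25.73 Ω
Step 3 — With open output, the series arm Z2 and the output shunt Z3 appear in series to ground: Z2 + Z3 = 120 + j25.73 Ω.
Step 4 — Parallel with input shunt Z1: Z_in = Z1 || (Z2 + Z3) = 111 + j21.87 Ω = 113.1∠11.1° Ω.
Step 5 — Power factor: PF = cos(φ) = Re(Z)/|Z| = 111.01/113.15 = 0.9811.
Step 6 — Type: Im(Z) = 21.87 ⇒ lagging (phase φ = 11.1°).

PF = 0.9811 (lagging, φ = 11.1°)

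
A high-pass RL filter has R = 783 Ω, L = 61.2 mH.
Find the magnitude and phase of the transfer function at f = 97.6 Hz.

Step 1 — Angular frequency: ω = 2π·97.6 = 613.2 rad/s.
Step 2 — Transfer function: H(jω) = jωL/(R + jωL).
Step 3 — Numerator jωL = j·37.53; denominator R + jωL = 783 + j37.53.
Step 4 — H = 0.002292 + j0.04782.
Step 5 — Magnitude: |H| = 0.04788 (-26.4 dB); phase: φ = 87.3°.

|H| = 0.04788 (-26.4 dB), φ = 87.3°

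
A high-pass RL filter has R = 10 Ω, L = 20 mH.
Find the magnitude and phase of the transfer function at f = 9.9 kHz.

Step 1 — Angular frequency: ω = 2π·9900 = 6.22e+04 rad/s.
Step 2 — Transfer function: H(jω) = jωL/(R + jωL).
Step 3 — Numerator jωL = j·1244; denominator R + jωL = 10 + j1244.
Step 4 — H = 0.9999 + j0.008038.
Step 5 — Magnitude: |H| = 1 (-0.0 dB); phase: φ = 0.5°.

|H| = 1 (-0.0 dB), φ = 0.5°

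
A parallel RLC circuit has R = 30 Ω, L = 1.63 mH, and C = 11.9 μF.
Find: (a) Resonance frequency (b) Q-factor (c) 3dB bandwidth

Step 1 — Resonance: ω₀ = 1/√(LC) = 1/√(0.00163·1.19e-05) = 7180 rad/s.
Step 2 — f₀ = ω₀/(2π) = 1143 Hz.
Step 3 — Parallel Q: Q = R/(ω₀L) = 30/(7180·0.00163) = 2.563.
Step 4 — Bandwidth: Δω = ω₀/Q = 2801 rad/s; BW = Δω/(2π) = 445.8 Hz.

(a) f₀ = 1143 Hz  (b) Q = 2.563  (c) BW = 445.8 Hz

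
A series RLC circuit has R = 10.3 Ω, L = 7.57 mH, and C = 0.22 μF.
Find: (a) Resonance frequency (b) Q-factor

Step 1 — Resonance condition Im(Z)=0 gives ω₀ = 1/√(LC).
Step 2 — ω₀ = 1/√(0.00757·2.2e-07) = 2.45e+04 rad/s.
Step 3 — f₀ = ω₀/(2π) = 3900 Hz.
Step 4 — Series Q: Q = ω₀L/R = 2.45e+04·0.00757/10.3 = 18.01.

(a) f₀ = 3900 Hz  (b) Q = 18.01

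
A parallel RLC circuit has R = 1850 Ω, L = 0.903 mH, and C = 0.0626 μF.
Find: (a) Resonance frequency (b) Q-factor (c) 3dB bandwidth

Step 1 — Resonance: ω₀ = 1/√(LC) = 1/√(0.000903·6.26e-08) = 1.33e+05 rad/s.
Step 2 — f₀ = ω₀/(2π) = 2.117e+04 Hz.
Step 3 — Parallel Q: Q = R/(ω₀L) = 1850/(1.33e+05·0.000903) = 15.4.
Step 4 — Bandwidth: Δω = ω₀/Q = 8635 rad/s; BW = Δω/(2π) = 1374 Hz.

(a) f₀ = 2.117e+04 Hz  (b) Q = 15.4  (c) BW = 1374 Hz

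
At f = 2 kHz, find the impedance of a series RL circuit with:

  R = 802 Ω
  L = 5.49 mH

Step 1 — Angular frequency: ω = 2π·f = 2π·2000 = 1.257e+04 rad/s.
Step 2 — Component impedances:
  R: Z = R = 802 Ω
  L: Z = jωL = j·1.257e+04·0.00549 = 0 + j68.99 Ω
Step 3 — Series combination: Z_total = R + L = 802 + j68.99 Ω = 805∠4.9° Ω.

Z = 802 + j68.99 Ω = 805∠4.9° Ω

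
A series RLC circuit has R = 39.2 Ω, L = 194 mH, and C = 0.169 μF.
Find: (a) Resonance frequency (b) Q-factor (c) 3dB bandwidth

Step 1 — Resonance: ω₀ = 1/√(LC) = 1/√(0.194·1.69e-07) = 5523 rad/s.
Step 2 — f₀ = ω₀/(2π) = 879 Hz.
Step 3 — Series Q: Q = ω₀L/R = 5523·0.194/39.2 = 27.33.
Step 4 — Bandwidth: Δω = ω₀/Q = 202.1 rad/s; BW = Δω/(2π) = 32.16 Hz.

(a) f₀ = 879 Hz  (b) Q = 27.33  (c) BW = 32.16 Hz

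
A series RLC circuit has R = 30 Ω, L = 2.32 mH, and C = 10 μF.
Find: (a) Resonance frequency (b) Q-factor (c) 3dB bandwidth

Step 1 — Resonance: ω₀ = 1/√(LC) = 1/√(0.00232·1e-05) = 6565 rad/s.
Step 2 — f₀ = ω₀/(2π) = 1045 Hz.
Step 3 — Series Q: Q = ω₀L/R = 6565·0.00232/30 = 0.5077.
Step 4 — Bandwidth: Δω = ω₀/Q = 1.293e+04 rad/s; BW = Δω/(2π) = 2058 Hz.

(a) f₀ = 1045 Hz  (b) Q = 0.5077  (c) BW = 2058 Hz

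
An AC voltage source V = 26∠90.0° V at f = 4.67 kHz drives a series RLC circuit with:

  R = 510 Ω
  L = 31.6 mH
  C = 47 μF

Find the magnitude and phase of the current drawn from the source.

Step 1 — Angular frequency: ω = 2π·f = 2π·4670 = 2.934e+04 rad/s.
Step 2 — Component impedances:
  R: Z = R = 510 Ω
  L: Z = jωL = j·2.934e+04·0.0316 = 0 + j927.2 Ω
  C: Z = 1/(jωC) = -j/(ω·C) = 0 - j0.7251 Ω
Step 3 — Series combination: Z_total = R + L + C = 510 + j926.5 Ω = 1058∠61.2° Ω.
Step 4 — Source phasor: V = 26∠90.0° V = 0 + j26 V.
Step 5 — Ohm's law: I = V / Z_total = (0 + j26) / (510 + j926.5) = 0.02154 + j0.01186 A.
Step 6 — Convert to polar: |I| = 0.02458 A, ∠I = 28.8°.

I = 0.02458∠28.8° A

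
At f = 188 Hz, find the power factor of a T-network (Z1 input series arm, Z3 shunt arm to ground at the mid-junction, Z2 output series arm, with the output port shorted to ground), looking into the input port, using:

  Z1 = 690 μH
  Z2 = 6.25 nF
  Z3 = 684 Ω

Step 1 — Angular frequency: ω = 2π·f = 2π·188 = 1181 rad/s.
Step 2 — Component impedances:
  Z1: Z = jωL = j·1181·0.00069 = 0 + j0.8151 Ω
  Z2: Z = 1/(jωC) = -j/(ω·C) = 0 - j1.355e+05 Ω
  Z3: Z = R = 684 Ω
Step 3 — With the output port shorted to ground, the output series arm Z2 runs from the junction to ground; the shunt arm Z3 also runs from the junction to ground. They appear in parallel: Z3 || Z2 = 684 - j3.454 Ω.
Step 4 — Series with input arm Z1: Z_in = Z1 + (Z3 || Z2) = 684 - j2.639 Ω = 684∠-0.2° Ω.
Step 5 — Power factor: PF = cos(φ) = Re(Z)/|Z| = 684/684 = 1.
Step 6 — Type: Im(Z) = -2.639 ⇒ leading (phase φ = -0.2°).

PF = 1 (leading, φ = -0.2°)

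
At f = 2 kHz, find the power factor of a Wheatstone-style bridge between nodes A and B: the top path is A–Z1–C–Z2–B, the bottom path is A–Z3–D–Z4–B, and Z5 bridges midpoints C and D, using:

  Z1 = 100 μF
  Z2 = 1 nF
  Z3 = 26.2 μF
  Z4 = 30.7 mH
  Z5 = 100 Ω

Step 1 — Angular frequency: ω = 2π·f = 2π·2000 = 1.257e+04 rad/s.
Step 2 — Component impedances:
  Z1: Z = 1/(jωC) = -j/(ω·C) = 0 - j0.7958 Ω
  Z2: Z = 1/(jωC) = -j/(ω·C) = 0 - j7.958e+04 Ω
  Z3: Z = 1/(jωC) = -j/(ω·C) = 0 - j3.037 Ω
  Z4: Z = jωL = j·1.257e+04·0.0307 = 0 + j385.8 Ω
  Z5: Z = R = 100 Ω
Step 3 — Bridge requires nodal analysis (the Z5 bridge couples midpoints C and D, so the two paths cannot be reduced to a simple series/parallel combination). Setting node B to ground and injecting 1 A at node A, the 3-node admittance system at A, C, D solves to V_A = Z_AB = 0.09324 + j384.6 Ω = 384.6∠90.0° Ω.
Step 4 — Power factor: PF = cos(φ) = Re(Z)/|Z| = 0.09324/384.6 = 0.0002424.
Step 5 — Type: Im(Z) = 384.6 ⇒ lagging (phase φ = 90.0°).

PF = 0.0002424 (lagging, φ = 90.0°)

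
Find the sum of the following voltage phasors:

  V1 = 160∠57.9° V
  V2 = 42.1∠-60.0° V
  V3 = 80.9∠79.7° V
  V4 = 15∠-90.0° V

Step 1 — Convert each phasor to rectangular form:
  V1 = 160·(cos(57.9°) + j·sin(57.9°)) = 85.02 + j135.5 V
  V2 = 42.1·(cos(-60.0°) + j·sin(-60.0°)) = 21.05 - j36.46 V
  V3 = 80.9·(cos(79.7°) + j·sin(79.7°)) = 14.47 + j79.6 V
  V4 = 15·(cos(-90.0°) + j·sin(-90.0°)) = 0 - j15 V
Step 2 — Sum components: V_total = 120.5 + j163.7 V.
Step 3 — Convert to polar: |V_total| = 203.3 V, ∠V_total = 53.6°.

V_total = 203.3∠53.6° V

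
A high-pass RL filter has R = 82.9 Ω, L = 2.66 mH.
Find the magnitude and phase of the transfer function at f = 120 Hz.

Step 1 — Angular frequency: ω = 2π·120 = 754 rad/s.
Step 2 — Transfer function: H(jω) = jωL/(R + jωL).
Step 3 — Numerator jωL = j·2.006; denominator R + jωL = 82.9 + j2.006.
Step 4 — H = 0.000585 + j0.02418.
Step 5 — Magnitude: |H| = 0.02419 (-32.3 dB); phase: φ = 88.6°.

|H| = 0.02419 (-32.3 dB), φ = 88.6°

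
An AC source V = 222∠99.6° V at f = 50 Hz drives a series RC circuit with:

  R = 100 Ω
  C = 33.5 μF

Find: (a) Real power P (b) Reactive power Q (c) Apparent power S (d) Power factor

Step 1 — Angular frequency: ω = 2π·f = 2π·50 = 314.2 rad/s.
Step 2 — Component impedances:
  R: Z = R = 100 Ω
  C: Z = 1/(jωC) = -j/(ω·C) = 0 - j95.02 Ω
Step 3 — Series combination: Z_total = R + C = 100 - j95.02 Ω = 137.9∠-43.5° Ω.
Step 4 — Source phasor: V = 222∠99.6° V = -37.02 + j218.9 V.
Step 5 — Current: I = V / Z = -1.288 + j0.9655 A = 1.609∠143.1° A.
Step 6 — Complex power: S = V·I* = 259 - j246.1 VA.
Step 7 — Real power: P = Re(S) = 259 W.
Step 8 — Reactive power: Q = Im(S) = -246.1 VAR.
Step 9 — Apparent power: |S| = 357.3 VA.
Step 10 — Power factor: PF = P/|S| = 0.7249 (leading).

(a) P = 259 W  (b) Q = -246.1 VAR  (c) S = 357.3 VA  (d) PF = 0.7249 (leading)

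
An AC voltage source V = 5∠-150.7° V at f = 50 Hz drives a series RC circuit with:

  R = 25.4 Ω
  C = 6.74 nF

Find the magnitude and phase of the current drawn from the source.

Step 1 — Angular frequency: ω = 2π·f = 2π·50 = 314.2 rad/s.
Step 2 — Component impedances:
  R: Z = R = 25.4 Ω
  C: Z = 1/(jωC) = -j/(ω·C) = 0 - j4.723e+05 Ω
Step 3 — Series combination: Z_total = R + C = 25.4 - j4.723e+05 Ω = 4.723e+05∠-90.0° Ω.
Step 4 — Source phasor: V = 5∠-150.7° V = -4.36 - j2.447 V.
Step 5 — Ohm's law: I = V / Z_total = (-4.36 - j2.447) / (25.4 - j4.723e+05) = 5.181e-06 - j9.233e-06 A.
Step 6 — Convert to polar: |I| = 1.059e-05 A, ∠I = -60.7°.

I = 1.059e-05∠-60.7° A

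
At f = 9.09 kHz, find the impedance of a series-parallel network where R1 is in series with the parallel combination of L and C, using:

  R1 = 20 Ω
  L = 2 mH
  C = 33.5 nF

Step 1 — Angular frequency: ω = 2π·f = 2π·9090 = 5.711e+04 rad/s.
Step 2 — Component impedances:
  R1: Z = R = 20 Ω
  L: Z = jωL = j·5.711e+04·0.002 = 0 + j114.2 Ω
  C: Z = 1/(jωC) = -j/(ω·C) = 0 - j522.7 Ω
Step 3 — Parallel branch: L || C = 1/(1/L + 1/C) = 0 + j146.2 Ω.
Step 4 — Series with R1: Z_total = R1 + (L || C) = 20 + j146.2 Ω = 147.5∠82.2° Ω.

Z = 20 + j146.2 Ω = 147.5∠82.2° Ω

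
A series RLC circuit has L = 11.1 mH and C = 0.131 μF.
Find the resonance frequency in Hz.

Step 1 — Resonance condition Im(Z)=0 gives ω₀ = 1/√(LC).
Step 2 — ω₀ = 1/√(0.0111·1.31e-07) = 2.622e+04 rad/s.
Step 3 — f₀ = ω₀/(2π) = 4174 Hz.

f₀ = 4174 Hz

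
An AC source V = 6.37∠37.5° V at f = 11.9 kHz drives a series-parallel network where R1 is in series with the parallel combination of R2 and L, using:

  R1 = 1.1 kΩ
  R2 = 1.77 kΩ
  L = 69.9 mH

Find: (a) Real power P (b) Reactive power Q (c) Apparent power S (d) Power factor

Step 1 — Angular frequency: ω = 2π·f = 2π·1.19e+04 = 7.477e+04 rad/s.
Step 2 — Component impedances:
  R1: Z = R = 1100 Ω
  R2: Z = R = 1770 Ω
  L: Z = jωL = j·7.477e+04·0.0699 = 0 + j5226 Ω
Step 3 — Parallel branch: R2 || L = 1/(1/R2 + 1/L) = 1588 + j537.8 Ω.
Step 4 — Series with R1: Z_total = R1 + (R2 || L) = 2688 + j537.8 Ω = 2741∠11.3° Ω.
Step 5 — Source phasor: V = 6.37∠37.5° V = 5.054 + j3.878 V.
Step 6 — Current: I = V / Z = 0.002085 + j0.001025 A = 0.002324∠26.2° A.
Step 7 — Complex power: S = V·I* = 0.01452 + j0.002904 VA.
Step 8 — Real power: P = Re(S) = 0.01452 W.
Step 9 — Reactive power: Q = Im(S) = 0.002904 VAR.
Step 10 — Apparent power: |S| = 0.0148 VA.
Step 11 — Power factor: PF = P/|S| = 0.9806 (lagging).

(a) P = 0.01452 W  (b) Q = 0.002904 VAR  (c) S = 0.0148 VA  (d) PF = 0.9806 (lagging)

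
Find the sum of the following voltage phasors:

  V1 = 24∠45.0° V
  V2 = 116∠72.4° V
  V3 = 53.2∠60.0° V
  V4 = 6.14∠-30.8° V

Step 1 — Convert each phasor to rectangular form:
  V1 = 24·(cos(45.0°) + j·sin(45.0°)) = 16.97 + j16.97 V
  V2 = 116·(cos(72.4°) + j·sin(72.4°)) = 35.07 + j110.6 V
  V3 = 53.2·(cos(60.0°) + j·sin(60.0°)) = 26.6 + j46.07 V
  V4 = 6.14·(cos(-30.8°) + j·sin(-30.8°)) = 5.274 - j3.144 V
Step 2 — Sum components: V_total = 83.92 + j170.5 V.
Step 3 — Convert to polar: |V_total| = 190 V, ∠V_total = 63.8°.

V_total = 190∠63.8° V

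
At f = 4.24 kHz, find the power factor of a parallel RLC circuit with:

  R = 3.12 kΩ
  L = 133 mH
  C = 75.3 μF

Step 1 — Angular frequency: ω = 2π·f = 2π·4240 = 2.664e+04 rad/s.
Step 2 — Component impedances:
  R: Z = R = 3120 Ω
  L: Z = jωL = j·2.664e+04·0.133 = 0 + j3543 Ω
  C: Z = 1/(jωC) = -j/(ω·C) = 0 - j0.4985 Ω
Step 3 — Parallel combination: 1/Z_total = 1/R + 1/L + 1/C; Z_total = 7.967e-05 - j0.4986 Ω = 0.4986∠-90.0° Ω.
Step 4 — Power factor: PF = cos(φ) = Re(Z)/|Z| = 7.967e-05/0.4986 = 0.0001598.
Step 5 — Type: Im(Z) = -0.4986 ⇒ leading (phase φ = -90.0°).

PF = 0.0001598 (leading, φ = -90.0°)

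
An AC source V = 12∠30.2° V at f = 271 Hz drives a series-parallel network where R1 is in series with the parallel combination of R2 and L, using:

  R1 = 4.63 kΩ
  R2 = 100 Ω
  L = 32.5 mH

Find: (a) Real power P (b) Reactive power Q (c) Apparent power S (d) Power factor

Step 1 — Angular frequency: ω = 2π·f = 2π·271 = 1703 rad/s.
Step 2 — Component impedances:
  R1: Z = R = 4630 Ω
  R2: Z = R = 100 Ω
  L: Z = jωL = j·1703·0.0325 = 0 + j55.34 Ω
Step 3 — Parallel branch: R2 || L = 1/(1/R2 + 1/L) = 23.44 + j42.37 Ω.
Step 4 — Series with R1: Z_total = R1 + (R2 || L) = 4653 + j42.37 Ω = 4654∠0.5° Ω.
Step 5 — Source phasor: V = 12∠30.2° V = 10.37 + j6.036 V.
Step 6 — Current: I = V / Z = 0.00224 + j0.001277 A = 0.002579∠29.7° A.
Step 7 — Complex power: S = V·I* = 0.03094 + j0.0002817 VA.
Step 8 — Real power: P = Re(S) = 0.03094 W.
Step 9 — Reactive power: Q = Im(S) = 0.0002817 VAR.
Step 10 — Apparent power: |S| = 0.03094 VA.
Step 11 — Power factor: PF = P/|S| = 1 (lagging).

(a) P = 0.03094 W  (b) Q = 0.0002817 VAR  (c) S = 0.03094 VA  (d) PF = 1 (lagging)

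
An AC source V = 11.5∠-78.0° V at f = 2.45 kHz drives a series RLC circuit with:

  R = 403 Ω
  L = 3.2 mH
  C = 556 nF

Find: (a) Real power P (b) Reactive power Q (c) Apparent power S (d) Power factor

Step 1 — Angular frequency: ω = 2π·f = 2π·2450 = 1.539e+04 rad/s.
Step 2 — Component impedances:
  R: Z = R = 403 Ω
  L: Z = jωL = j·1.539e+04·0.0032 = 0 + j49.26 Ω
  C: Z = 1/(jωC) = -j/(ω·C) = 0 - j116.8 Ω
Step 3 — Series combination: Z_total = R + L + C = 403 - j67.58 Ω = 408.6∠-9.5° Ω.
Step 4 — Source phasor: V = 11.5∠-78.0° V = 2.391 - j11.25 V.
Step 5 — Current: I = V / Z = 0.01032 - j0.02618 A = 0.02814∠-68.5° A.
Step 6 — Complex power: S = V·I* = 0.3192 - j0.05352 VA.
Step 7 — Real power: P = Re(S) = 0.3192 W.
Step 8 — Reactive power: Q = Im(S) = -0.05352 VAR.
Step 9 — Apparent power: |S| = 0.3236 VA.
Step 10 — Power factor: PF = P/|S| = 0.9862 (leading).

(a) P = 0.3192 W  (b) Q = -0.05352 VAR  (c) S = 0.3236 VA  (d) PF = 0.9862 (leading)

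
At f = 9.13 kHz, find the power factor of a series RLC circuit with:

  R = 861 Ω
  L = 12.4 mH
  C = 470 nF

Step 1 — Angular frequency: ω = 2π·f = 2π·9130 = 5.737e+04 rad/s.
Step 2 — Component impedances:
  R: Z = R = 861 Ω
  L: Z = jωL = j·5.737e+04·0.0124 = 0 + j711.3 Ω
  C: Z = 1/(jωC) = -j/(ω·C) = 0 - j37.09 Ω
Step 3 — Series combination: Z_total = R + L + C = 861 + j674.2 Ω = 1094∠38.1° Ω.
Step 4 — Power factor: PF = cos(φ) = Re(Z)/|Z| = 861/1093.6 = 0.7873.
Step 5 — Type: Im(Z) = 674.2 ⇒ lagging (phase φ = 38.1°).

PF = 0.7873 (lagging, φ = 38.1°)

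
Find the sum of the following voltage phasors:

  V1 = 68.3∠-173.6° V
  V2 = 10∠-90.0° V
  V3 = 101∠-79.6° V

Step 1 — Convert each phasor to rectangular form:
  V1 = 68.3·(cos(-173.6°) + j·sin(-173.6°)) = -67.87 - j7.613 V
  V2 = 10·(cos(-90.0°) + j·sin(-90.0°)) = 0 - j10 V
  V3 = 101·(cos(-79.6°) + j·sin(-79.6°)) = 18.23 - j99.34 V
Step 2 — Sum components: V_total = -49.64 - j117 V.
Step 3 — Convert to polar: |V_total| = 127.1 V, ∠V_total = -113.0°.

V_total = 127.1∠-113.0° V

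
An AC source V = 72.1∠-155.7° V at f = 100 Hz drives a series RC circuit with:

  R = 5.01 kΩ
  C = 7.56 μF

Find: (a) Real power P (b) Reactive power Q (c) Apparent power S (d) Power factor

Step 1 — Angular frequency: ω = 2π·f = 2π·100 = 628.3 rad/s.
Step 2 — Component impedances:
  R: Z = R = 5010 Ω
  C: Z = 1/(jωC) = -j/(ω·C) = 0 - j210.5 Ω
Step 3 — Series combination: Z_total = R + C = 5010 - j210.5 Ω = 5014∠-2.4° Ω.
Step 4 — Source phasor: V = 72.1∠-155.7° V = -65.71 - j29.67 V.
Step 5 — Current: I = V / Z = -0.01284 - j0.006462 A = 0.01438∠-153.3° A.
Step 6 — Complex power: S = V·I* = 1.036 - j0.04352 VA.
Step 7 — Real power: P = Re(S) = 1.036 W.
Step 8 — Reactive power: Q = Im(S) = -0.04352 VAR.
Step 9 — Apparent power: |S| = 1.037 VA.
Step 10 — Power factor: PF = P/|S| = 0.9991 (leading).

(a) P = 1.036 W  (b) Q = -0.04352 VAR  (c) S = 1.037 VA  (d) PF = 0.9991 (leading)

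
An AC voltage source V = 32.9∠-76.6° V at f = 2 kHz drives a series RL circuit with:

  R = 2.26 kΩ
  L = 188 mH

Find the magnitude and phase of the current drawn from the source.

Step 1 — Angular frequency: ω = 2π·f = 2π·2000 = 1.257e+04 rad/s.
Step 2 — Component impedances:
  R: Z = R = 2260 Ω
  L: Z = jωL = j·1.257e+04·0.188 = 0 + j2362 Ω
Step 3 — Series combination: Z_total = R + L = 2260 + j2362 Ω = 3269∠46.3° Ω.
Step 4 — Source phasor: V = 32.9∠-76.6° V = 7.625 - j32 V.
Step 5 — Ohm's law: I = V / Z_total = (7.625 - j32) / (2260 + j2362) = -0.005462 - j0.008452 A.
Step 6 — Convert to polar: |I| = 0.01006 A, ∠I = -122.9°.

I = 0.01006∠-122.9° A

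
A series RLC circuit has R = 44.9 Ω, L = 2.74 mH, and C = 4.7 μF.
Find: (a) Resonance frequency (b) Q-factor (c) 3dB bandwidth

Step 1 — Resonance condition Im(Z)=0 gives ω₀ = 1/√(LC).
Step 2 — ω₀ = 1/√(0.00274·4.7e-06) = 8812 rad/s.
Step 3 — f₀ = ω₀/(2π) = 1402 Hz.
Step 4 — Series Q: Q = ω₀L/R = 8812·0.00274/44.9 = 0.5377.
Step 5 — 3dB bandwidth: Δω = ω₀/Q = 1.639e+04 rad/s; BW = Δω/(2π) = 2608 Hz.

(a) f₀ = 1402 Hz  (b) Q = 0.5377  (c) BW = 2608 Hz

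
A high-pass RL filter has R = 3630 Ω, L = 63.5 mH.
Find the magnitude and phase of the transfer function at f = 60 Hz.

Step 1 — Angular frequency: ω = 2π·60 = 377 rad/s.
Step 2 — Transfer function: H(jω) = jωL/(R + jωL).
Step 3 — Numerator jωL = j·23.94; denominator R + jωL = 3630 + j23.94.
Step 4 — H = 4.349e-05 + j0.006594.
Step 5 — Magnitude: |H| = 0.006595 (-43.6 dB); phase: φ = 89.6°.

|H| = 0.006595 (-43.6 dB), φ = 89.6°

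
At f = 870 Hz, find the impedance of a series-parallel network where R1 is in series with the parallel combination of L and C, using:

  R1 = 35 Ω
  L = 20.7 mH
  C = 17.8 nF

Step 1 — Angular frequency: ω = 2π·f = 2π·870 = 5466 rad/s.
Step 2 — Component impedances:
  R1: Z = R = 35 Ω
  L: Z = jωL = j·5466·0.0207 = 0 + j113.2 Ω
  C: Z = 1/(jωC) = -j/(ω·C) = 0 - j1.028e+04 Ω
Step 3 — Parallel branch: L || C = 1/(1/L + 1/C) = 0 + j114.4 Ω.
Step 4 — Series with R1: Z_total = R1 + (L || C) = 35 + j114.4 Ω = 119.6∠73.0° Ω.

Z = 35 + j114.4 Ω = 119.6∠73.0° Ω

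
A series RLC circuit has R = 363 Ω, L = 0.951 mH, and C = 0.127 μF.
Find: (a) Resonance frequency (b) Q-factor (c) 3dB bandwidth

Step 1 — Resonance condition Im(Z)=0 gives ω₀ = 1/√(LC).
Step 2 — ω₀ = 1/√(0.000951·1.27e-07) = 9.099e+04 rad/s.
Step 3 — f₀ = ω₀/(2π) = 1.448e+04 Hz.
Step 4 — Series Q: Q = ω₀L/R = 9.099e+04·0.000951/363 = 0.2384.
Step 5 — 3dB bandwidth: Δω = ω₀/Q = 3.817e+05 rad/s; BW = Δω/(2π) = 6.075e+04 Hz.

(a) f₀ = 1.448e+04 Hz  (b) Q = 0.2384  (c) BW = 6.075e+04 Hz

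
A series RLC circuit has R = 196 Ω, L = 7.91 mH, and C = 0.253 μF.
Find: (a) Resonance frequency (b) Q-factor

Step 1 — Resonance condition Im(Z)=0 gives ω₀ = 1/√(LC).
Step 2 — ω₀ = 1/√(0.00791·2.53e-07) = 2.235e+04 rad/s.
Step 3 — f₀ = ω₀/(2π) = 3558 Hz.
Step 4 — Series Q: Q = ω₀L/R = 2.235e+04·0.00791/196 = 0.9021.

(a) f₀ = 3558 Hz  (b) Q = 0.9021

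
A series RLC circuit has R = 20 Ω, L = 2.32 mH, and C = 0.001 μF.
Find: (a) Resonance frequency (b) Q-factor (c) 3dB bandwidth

Step 1 — Resonance: ω₀ = 1/√(LC) = 1/√(0.00232·1e-09) = 6.565e+05 rad/s.
Step 2 — f₀ = ω₀/(2π) = 1.045e+05 Hz.
Step 3 — Series Q: Q = ω₀L/R = 6.565e+05·0.00232/20 = 76.16.
Step 4 — Bandwidth: Δω = ω₀/Q = 8621 rad/s; BW = Δω/(2π) = 1372 Hz.

(a) f₀ = 1.045e+05 Hz  (b) Q = 76.16  (c) BW = 1372 Hz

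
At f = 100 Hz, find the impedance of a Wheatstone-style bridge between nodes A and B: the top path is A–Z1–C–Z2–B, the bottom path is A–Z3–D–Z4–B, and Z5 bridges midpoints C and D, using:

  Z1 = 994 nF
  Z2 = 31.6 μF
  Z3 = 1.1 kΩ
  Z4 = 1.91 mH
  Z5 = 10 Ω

Step 1 — Angular frequency: ω = 2π·f = 2π·100 = 628.3 rad/s.
Step 2 — Component impedances:
  Z1: Z = 1/(jωC) = -j/(ω·C) = 0 - j1601 Ω
  Z2: Z = 1/(jωC) = -j/(ω·C) = 0 - j50.37 Ω
  Z3: Z = R = 1100 Ω
  Z4: Z = jωL = j·628.3·0.00191 = 0 + j1.2 Ω
  Z5: Z = R = 10 Ω
Step 3 — Bridge requires nodal analysis (the Z5 bridge couples midpoints C and D, so the two paths cannot be reduced to a simple series/parallel combination). Setting node B to ground and injecting 1 A at node A, the 3-node admittance system at A, C, D solves to V_A = Z_AB = 747 - j508.9 Ω = 903.9∠-34.3° Ω.

Z = 747 - j508.9 Ω = 903.9∠-34.3° Ω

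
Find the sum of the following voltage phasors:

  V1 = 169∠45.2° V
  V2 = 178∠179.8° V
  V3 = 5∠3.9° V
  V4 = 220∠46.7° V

Step 1 — Convert each phasor to rectangular form:
  V1 = 169·(cos(45.2°) + j·sin(45.2°)) = 119.1 + j119.9 V
  V2 = 178·(cos(179.8°) + j·sin(179.8°)) = -178 + j0.6213 V
  V3 = 5·(cos(3.9°) + j·sin(3.9°)) = 4.988 + j0.3401 V
  V4 = 220·(cos(46.7°) + j·sin(46.7°)) = 150.9 + j160.1 V
Step 2 — Sum components: V_total = 96.95 + j281 V.
Step 3 — Convert to polar: |V_total| = 297.2 V, ∠V_total = 71.0°.

V_total = 297.2∠71.0° V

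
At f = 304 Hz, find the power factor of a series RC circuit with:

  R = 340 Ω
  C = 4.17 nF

Step 1 — Angular frequency: ω = 2π·f = 2π·304 = 1910 rad/s.
Step 2 — Component impedances:
  R: Z = R = 340 Ω
  C: Z = 1/(jωC) = -j/(ω·C) = 0 - j1.255e+05 Ω
Step 3 — Series combination: Z_total = R + C = 340 - j1.255e+05 Ω = 1.255e+05∠-89.8° Ω.
Step 4 — Power factor: PF = cos(φ) = Re(Z)/|Z| = 340/1.2555e+05 = 0.002708.
Step 5 — Type: Im(Z) = -1.255e+05 ⇒ leading (phase φ = -89.8°).

PF = 0.002708 (leading, φ = -89.8°)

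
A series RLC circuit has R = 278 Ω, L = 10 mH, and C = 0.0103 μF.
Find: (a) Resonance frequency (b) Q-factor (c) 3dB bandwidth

Step 1 — Resonance: ω₀ = 1/√(LC) = 1/√(0.01·1.03e-08) = 9.853e+04 rad/s.
Step 2 — f₀ = ω₀/(2π) = 1.568e+04 Hz.
Step 3 — Series Q: Q = ω₀L/R = 9.853e+04·0.01/278 = 3.544.
Step 4 — Bandwidth: Δω = ω₀/Q = 2.78e+04 rad/s; BW = Δω/(2π) = 4425 Hz.

(a) f₀ = 1.568e+04 Hz  (b) Q = 3.544  (c) BW = 4425 Hz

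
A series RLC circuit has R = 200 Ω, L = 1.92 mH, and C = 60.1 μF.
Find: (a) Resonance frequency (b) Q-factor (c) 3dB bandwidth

Step 1 — Resonance condition Im(Z)=0 gives ω₀ = 1/√(LC).
Step 2 — ω₀ = 1/√(0.00192·6.01e-05) = 2944 rad/s.
Step 3 — f₀ = ω₀/(2π) = 468.5 Hz.
Step 4 — Series Q: Q = ω₀L/R = 2944·0.00192/200 = 0.02826.
Step 5 — 3dB bandwidth: Δω = ω₀/Q = 1.042e+05 rad/s; BW = Δω/(2π) = 1.658e+04 Hz.

(a) f₀ = 468.5 Hz  (b) Q = 0.02826  (c) BW = 1.658e+04 Hz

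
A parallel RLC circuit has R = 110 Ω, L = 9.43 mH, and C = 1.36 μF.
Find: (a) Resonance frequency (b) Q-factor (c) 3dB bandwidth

Step 1 — Resonance: ω₀ = 1/√(LC) = 1/√(0.00943·1.36e-06) = 8830 rad/s.
Step 2 — f₀ = ω₀/(2π) = 1405 Hz.
Step 3 — Parallel Q: Q = R/(ω₀L) = 110/(8830·0.00943) = 1.321.
Step 4 — Bandwidth: Δω = ω₀/Q = 6684 rad/s; BW = Δω/(2π) = 1064 Hz.

(a) f₀ = 1405 Hz  (b) Q = 1.321  (c) BW = 1064 Hz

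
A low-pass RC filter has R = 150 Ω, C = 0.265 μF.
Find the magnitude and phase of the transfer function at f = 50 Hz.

Step 1 — Angular frequency: ω = 2π·50 = 314.2 rad/s.
Step 2 — Transfer function: H(jω) = 1/(1 + jωRC).
Step 3 — Denominator: 1 + jωRC = 1 + j·314.2·150·2.65e-07 = 1 + j0.01249.
Step 4 — H = 0.9998 - j0.01249.
Step 5 — Magnitude: |H| = 0.9999 (-0.0 dB); phase: φ = -0.7°.

|H| = 0.9999 (-0.0 dB), φ = -0.7°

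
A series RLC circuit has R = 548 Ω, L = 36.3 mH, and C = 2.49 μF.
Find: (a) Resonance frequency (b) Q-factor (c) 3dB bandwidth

Step 1 — Resonance condition Im(Z)=0 gives ω₀ = 1/√(LC).
Step 2 — ω₀ = 1/√(0.0363·2.49e-06) = 3326 rad/s.
Step 3 — f₀ = ω₀/(2π) = 529.4 Hz.
Step 4 — Series Q: Q = ω₀L/R = 3326·0.0363/548 = 0.2203.
Step 5 — 3dB bandwidth: Δω = ω₀/Q = 1.51e+04 rad/s; BW = Δω/(2π) = 2403 Hz.

(a) f₀ = 529.4 Hz  (b) Q = 0.2203  (c) BW = 2403 Hz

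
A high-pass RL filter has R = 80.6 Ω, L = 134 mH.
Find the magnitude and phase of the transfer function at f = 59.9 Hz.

Step 1 — Angular frequency: ω = 2π·59.9 = 376.4 rad/s.
Step 2 — Transfer function: H(jω) = jωL/(R + jωL).
Step 3 — Numerator jωL = j·50.43; denominator R + jωL = 80.6 + j50.43.
Step 4 — H = 0.2814 + j0.4497.
Step 5 — Magnitude: |H| = 0.5304 (-5.5 dB); phase: φ = 58.0°.

|H| = 0.5304 (-5.5 dB), φ = 58.0°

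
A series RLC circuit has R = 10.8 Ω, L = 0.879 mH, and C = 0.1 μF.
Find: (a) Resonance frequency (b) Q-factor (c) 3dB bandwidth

Step 1 — Resonance: ω₀ = 1/√(LC) = 1/√(0.000879·1e-07) = 1.067e+05 rad/s.
Step 2 — f₀ = ω₀/(2π) = 1.698e+04 Hz.
Step 3 — Series Q: Q = ω₀L/R = 1.067e+05·0.000879/10.8 = 8.681.
Step 4 — Bandwidth: Δω = ω₀/Q = 1.229e+04 rad/s; BW = Δω/(2π) = 1955 Hz.

(a) f₀ = 1.698e+04 Hz  (b) Q = 8.681  (c) BW = 1955 Hz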